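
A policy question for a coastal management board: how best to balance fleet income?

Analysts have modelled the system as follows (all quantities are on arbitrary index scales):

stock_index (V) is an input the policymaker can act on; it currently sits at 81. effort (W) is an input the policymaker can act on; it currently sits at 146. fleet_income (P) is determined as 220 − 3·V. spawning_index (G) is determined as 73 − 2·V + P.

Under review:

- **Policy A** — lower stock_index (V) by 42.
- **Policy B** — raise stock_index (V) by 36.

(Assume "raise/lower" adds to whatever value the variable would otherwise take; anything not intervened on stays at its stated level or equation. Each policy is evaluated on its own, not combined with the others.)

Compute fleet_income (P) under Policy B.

-131

Policy B (V + 36):
  V = 81 + 36 = 117
  P = 220 − 3·117 = -131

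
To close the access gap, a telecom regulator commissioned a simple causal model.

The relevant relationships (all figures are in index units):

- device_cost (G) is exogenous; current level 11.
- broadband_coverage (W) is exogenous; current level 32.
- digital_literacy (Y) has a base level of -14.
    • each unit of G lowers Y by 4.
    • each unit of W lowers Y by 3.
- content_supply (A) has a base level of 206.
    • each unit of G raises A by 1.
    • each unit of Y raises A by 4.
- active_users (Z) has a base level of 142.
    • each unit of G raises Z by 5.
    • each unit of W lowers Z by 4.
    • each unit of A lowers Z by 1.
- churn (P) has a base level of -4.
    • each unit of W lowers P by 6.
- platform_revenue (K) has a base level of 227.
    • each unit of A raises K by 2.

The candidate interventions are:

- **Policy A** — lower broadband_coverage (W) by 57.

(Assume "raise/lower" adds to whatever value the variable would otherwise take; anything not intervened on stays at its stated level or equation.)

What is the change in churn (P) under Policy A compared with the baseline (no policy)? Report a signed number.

Baseline:
  W = 32
  P = -4 − 6·32 = -196
Policy A (W − 57):
  W = 32 − 57 = -25
  P = -4 − 6·(-25) = 146
Change in P: 146 − (-196) = 342

342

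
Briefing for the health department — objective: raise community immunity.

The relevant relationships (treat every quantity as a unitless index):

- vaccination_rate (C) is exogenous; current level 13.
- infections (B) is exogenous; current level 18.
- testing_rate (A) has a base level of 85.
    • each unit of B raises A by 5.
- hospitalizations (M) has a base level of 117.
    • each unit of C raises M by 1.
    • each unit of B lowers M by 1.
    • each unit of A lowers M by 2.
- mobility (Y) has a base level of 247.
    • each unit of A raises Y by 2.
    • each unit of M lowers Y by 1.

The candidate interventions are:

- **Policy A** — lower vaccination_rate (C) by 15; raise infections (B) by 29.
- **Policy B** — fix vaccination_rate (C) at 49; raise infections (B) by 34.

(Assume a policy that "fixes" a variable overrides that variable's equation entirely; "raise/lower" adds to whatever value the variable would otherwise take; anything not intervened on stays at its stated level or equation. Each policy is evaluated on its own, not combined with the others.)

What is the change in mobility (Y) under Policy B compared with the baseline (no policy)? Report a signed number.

678

Baseline:
  C = 13
  B = 18
  A = 85 + 5·18 = 175
  M = 117 + 13 − 18 − 2·175 = -238
  Y = 247 + 2·175 − (-238) = 835
Policy B (C := 49, B + 34):
  C = 49
  B = 18 + 34 = 52
  A = 85 + 5·52 = 345
  M = 117 + 49 − 52 − 2·345 = -576
  Y = 247 + 2·345 − (-576) = 1513
Change in Y: 1513 − 835 = 678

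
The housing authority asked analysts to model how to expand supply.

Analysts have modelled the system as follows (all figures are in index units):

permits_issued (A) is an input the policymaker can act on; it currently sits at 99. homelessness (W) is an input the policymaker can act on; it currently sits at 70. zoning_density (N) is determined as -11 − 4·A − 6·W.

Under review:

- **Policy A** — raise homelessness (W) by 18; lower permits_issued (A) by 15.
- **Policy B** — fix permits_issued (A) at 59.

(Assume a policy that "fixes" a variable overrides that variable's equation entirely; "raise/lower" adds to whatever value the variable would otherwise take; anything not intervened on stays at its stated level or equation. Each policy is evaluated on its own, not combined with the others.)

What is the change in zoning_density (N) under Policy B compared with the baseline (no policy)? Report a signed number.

Baseline:
  A = 99
  W = 70
  N = -11 − 4·99 − 6·70 = -827
Policy B (A := 59):
  A = 59
  W = 70
  N = -11 − 4·59 − 6·70 = -667
Change in N: -667 − (-827) = 160

160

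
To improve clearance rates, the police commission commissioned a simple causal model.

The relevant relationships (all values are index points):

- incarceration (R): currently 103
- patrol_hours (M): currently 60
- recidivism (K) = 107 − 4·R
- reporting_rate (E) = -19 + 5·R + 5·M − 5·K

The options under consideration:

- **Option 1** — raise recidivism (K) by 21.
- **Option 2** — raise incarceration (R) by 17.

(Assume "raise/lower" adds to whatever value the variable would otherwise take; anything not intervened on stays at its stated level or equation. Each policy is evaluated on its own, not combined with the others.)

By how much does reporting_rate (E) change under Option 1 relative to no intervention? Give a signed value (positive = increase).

Baseline:
  R = 103
  M = 60
  K = 107 − 4·103 = -305
  E = -19 + 5·103 + 5·60 − 5·(-305) = 2321
Option 1 (K + 21):
  R = 103
  M = 60
  K = 107 − 4·103 (+21 from intervention) = -284
  E = -19 + 5·103 + 5·60 − 5·(-284) = 2216
Change in E: 2216 − 2321 = -105

-105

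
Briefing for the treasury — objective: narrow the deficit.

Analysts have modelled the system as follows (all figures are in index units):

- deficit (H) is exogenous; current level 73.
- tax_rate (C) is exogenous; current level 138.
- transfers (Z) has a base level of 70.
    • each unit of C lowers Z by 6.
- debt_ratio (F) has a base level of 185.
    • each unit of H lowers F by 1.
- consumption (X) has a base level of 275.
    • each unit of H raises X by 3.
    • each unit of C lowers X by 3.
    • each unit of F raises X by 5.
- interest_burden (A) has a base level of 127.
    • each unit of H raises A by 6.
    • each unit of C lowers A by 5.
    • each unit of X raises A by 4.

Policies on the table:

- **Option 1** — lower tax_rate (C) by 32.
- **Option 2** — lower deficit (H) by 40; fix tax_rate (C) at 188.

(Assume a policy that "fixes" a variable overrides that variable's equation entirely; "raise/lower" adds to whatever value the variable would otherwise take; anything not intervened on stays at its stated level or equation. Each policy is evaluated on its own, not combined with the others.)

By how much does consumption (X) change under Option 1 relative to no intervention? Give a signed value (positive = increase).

Baseline:
  H = 73
  C = 138
  F = 185 − 73 = 112
  X = 275 + 3·73 − 3·138 + 5·112 = 640
Option 1 (C − 32):
  H = 73
  C = 138 − 32 = 106
  F = 185 − 73 = 112
  X = 275 + 3·73 − 3·106 + 5·112 = 736
Change in X: 736 − 640 = 96

96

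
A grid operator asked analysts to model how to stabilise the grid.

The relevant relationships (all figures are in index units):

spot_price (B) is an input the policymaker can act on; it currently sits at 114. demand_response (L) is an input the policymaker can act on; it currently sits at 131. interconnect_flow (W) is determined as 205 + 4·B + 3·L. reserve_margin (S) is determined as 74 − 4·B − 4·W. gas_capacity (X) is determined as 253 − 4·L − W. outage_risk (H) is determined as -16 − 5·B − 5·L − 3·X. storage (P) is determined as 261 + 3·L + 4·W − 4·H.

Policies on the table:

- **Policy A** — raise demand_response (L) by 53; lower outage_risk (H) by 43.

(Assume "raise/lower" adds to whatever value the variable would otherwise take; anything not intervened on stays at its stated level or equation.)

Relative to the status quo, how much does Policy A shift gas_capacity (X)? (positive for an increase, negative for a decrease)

Baseline:
  B = 114
  L = 131
  W = 205 + 4·114 + 3·131 = 1054
  X = 253 − 4·131 − 1054 = -1325
Policy A (L + 53, H − 43):
  B = 114
  L = 131 + 53 = 184
  W = 205 + 4·114 + 3·184 = 1213
  X = 253 − 4·184 − 1213 = -1696
Change in X: -1696 − (-1325) = -371

-371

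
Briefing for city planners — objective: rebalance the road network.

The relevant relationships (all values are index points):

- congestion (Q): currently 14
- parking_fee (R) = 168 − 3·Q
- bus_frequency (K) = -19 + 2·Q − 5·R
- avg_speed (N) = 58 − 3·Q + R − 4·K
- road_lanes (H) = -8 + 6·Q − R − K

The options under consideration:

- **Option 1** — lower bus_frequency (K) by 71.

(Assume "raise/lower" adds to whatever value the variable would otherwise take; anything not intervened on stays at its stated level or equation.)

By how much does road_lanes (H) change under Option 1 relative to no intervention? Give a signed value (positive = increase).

Baseline:
  Q = 14
  R = 168 − 3·14 = 126
  K = -19 + 2·14 − 5·126 = -621
  H = -8 + 6·14 − 126 − (-621) = 571
Option 1 (K − 71):
  Q = 14
  R = 168 − 3·14 = 126
  K = -19 + 2·14 − 5·126 (−71 from intervention) = -692
  H = -8 + 6·14 − 126 − (-692) = 642
Change in H: 642 − 571 = 71

71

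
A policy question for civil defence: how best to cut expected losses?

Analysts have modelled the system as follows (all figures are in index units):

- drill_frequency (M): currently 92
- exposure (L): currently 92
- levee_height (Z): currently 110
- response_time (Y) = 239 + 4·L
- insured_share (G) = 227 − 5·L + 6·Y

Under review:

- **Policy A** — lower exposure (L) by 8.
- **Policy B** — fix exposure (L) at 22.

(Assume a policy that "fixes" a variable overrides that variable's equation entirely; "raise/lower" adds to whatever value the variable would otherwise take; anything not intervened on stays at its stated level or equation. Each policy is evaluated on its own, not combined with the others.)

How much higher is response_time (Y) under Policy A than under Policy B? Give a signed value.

Policy A (L − 8):
  L = 92 − 8 = 84
  Y = 239 + 4·84 = 575
Policy B (L := 22):
  L = 22
  Y = 239 + 4·22 = 327
Y: 575 − 327 = 248

248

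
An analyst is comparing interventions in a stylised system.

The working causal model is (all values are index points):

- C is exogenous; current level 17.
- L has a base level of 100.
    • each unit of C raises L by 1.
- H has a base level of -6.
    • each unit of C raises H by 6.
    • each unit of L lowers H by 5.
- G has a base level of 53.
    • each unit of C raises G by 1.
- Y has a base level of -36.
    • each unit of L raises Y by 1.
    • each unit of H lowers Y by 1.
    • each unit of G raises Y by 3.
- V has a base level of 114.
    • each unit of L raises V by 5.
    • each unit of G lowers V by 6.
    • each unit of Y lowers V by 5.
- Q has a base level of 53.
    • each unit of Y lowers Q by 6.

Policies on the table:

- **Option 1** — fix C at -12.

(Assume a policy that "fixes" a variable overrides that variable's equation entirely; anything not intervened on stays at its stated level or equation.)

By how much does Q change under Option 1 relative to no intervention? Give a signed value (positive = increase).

522

Baseline:
  C = 17
  L = 100 + 17 = 117
  H = -6 + 6·17 − 5·117 = -489
  G = 53 + 17 = 70
  Y = -36 + 117 − (-489) + 3·70 = 780
  Q = 53 − 6·780 = -4627
Option 1 (C := -12):
  C = -12
  L = 100 + (-12) = 88
  H = -6 + 6·(-12) − 5·88 = -518
  G = 53 + (-12) = 41
  Y = -36 + 88 − (-518) + 3·41 = 693
  Q = 53 − 6·693 = -4105
Change in Q: -4105 − (-4627) = 522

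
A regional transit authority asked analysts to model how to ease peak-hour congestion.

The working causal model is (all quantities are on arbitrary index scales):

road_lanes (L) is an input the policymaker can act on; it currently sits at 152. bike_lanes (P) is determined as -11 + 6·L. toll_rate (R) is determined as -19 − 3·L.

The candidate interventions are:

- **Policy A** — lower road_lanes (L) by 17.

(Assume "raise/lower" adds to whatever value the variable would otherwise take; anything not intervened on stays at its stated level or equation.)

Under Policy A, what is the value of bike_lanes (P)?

799

Policy A (L − 17):
  L = 152 − 17 = 135
  P = -11 + 6·135 = 799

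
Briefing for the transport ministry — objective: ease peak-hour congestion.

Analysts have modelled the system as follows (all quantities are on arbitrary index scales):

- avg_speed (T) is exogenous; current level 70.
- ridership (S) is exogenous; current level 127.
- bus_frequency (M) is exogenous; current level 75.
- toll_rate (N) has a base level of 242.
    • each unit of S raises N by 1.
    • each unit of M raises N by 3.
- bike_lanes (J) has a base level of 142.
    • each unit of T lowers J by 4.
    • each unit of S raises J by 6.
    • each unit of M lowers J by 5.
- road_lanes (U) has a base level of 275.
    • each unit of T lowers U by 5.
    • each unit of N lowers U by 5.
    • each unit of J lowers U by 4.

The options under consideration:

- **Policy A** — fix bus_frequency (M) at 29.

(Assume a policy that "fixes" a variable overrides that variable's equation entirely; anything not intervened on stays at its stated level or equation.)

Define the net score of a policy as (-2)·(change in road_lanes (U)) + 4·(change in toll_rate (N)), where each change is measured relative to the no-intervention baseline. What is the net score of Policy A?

-92

Baseline:
  T = 70
  S = 127
  M = 75
  N = 242 + 127 + 3·75 = 594
  J = 142 − 4·70 + 6·127 − 5·75 = 249
  U = 275 − 5·70 − 5·594 − 4·249 = -4041
Policy A (M := 29):
  T = 70
  S = 127
  M = 29
  N = 242 + 127 + 3·29 = 456
  J = 142 − 4·70 + 6·127 − 5·29 = 479
  U = 275 − 5·70 − 5·456 − 4·479 = -4271
ΔU = -4271 − (-4041) = -230; ΔN = 456 − 594 = -138
Score = (-2)·(-230) + 4·(-138) = -92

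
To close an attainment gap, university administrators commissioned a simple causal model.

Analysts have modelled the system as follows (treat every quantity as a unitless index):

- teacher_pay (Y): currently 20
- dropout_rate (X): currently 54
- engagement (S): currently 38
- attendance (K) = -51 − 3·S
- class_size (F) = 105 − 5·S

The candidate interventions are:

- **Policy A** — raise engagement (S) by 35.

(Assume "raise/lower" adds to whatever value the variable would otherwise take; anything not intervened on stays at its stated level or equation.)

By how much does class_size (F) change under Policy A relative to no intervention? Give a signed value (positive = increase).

-175

Baseline:
  S = 38
  F = 105 − 5·38 = -85
Policy A (S + 35):
  S = 38 + 35 = 73
  F = 105 − 5·73 = -260
Change in F: -260 − (-85) = -175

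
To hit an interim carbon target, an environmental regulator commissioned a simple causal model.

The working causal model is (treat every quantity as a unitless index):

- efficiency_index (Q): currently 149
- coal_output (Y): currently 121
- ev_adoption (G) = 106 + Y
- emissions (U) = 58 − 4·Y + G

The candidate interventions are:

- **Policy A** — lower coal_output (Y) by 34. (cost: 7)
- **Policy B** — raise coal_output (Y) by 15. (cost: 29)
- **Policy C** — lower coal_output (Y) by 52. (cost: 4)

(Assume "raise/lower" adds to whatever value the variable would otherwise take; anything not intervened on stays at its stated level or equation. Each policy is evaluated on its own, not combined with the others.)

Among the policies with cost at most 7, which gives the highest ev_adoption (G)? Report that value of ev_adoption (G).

Policy A (Y − 34):
  Y = 121 − 34 = 87
  G = 106 + 87 = 193
Policy C (Y − 52):
  Y = 121 − 52 = 69
  G = 106 + 69 = 175
Comparing — Policy A: G=193, Policy C: G=175. Highest is 193 (Policy A).

193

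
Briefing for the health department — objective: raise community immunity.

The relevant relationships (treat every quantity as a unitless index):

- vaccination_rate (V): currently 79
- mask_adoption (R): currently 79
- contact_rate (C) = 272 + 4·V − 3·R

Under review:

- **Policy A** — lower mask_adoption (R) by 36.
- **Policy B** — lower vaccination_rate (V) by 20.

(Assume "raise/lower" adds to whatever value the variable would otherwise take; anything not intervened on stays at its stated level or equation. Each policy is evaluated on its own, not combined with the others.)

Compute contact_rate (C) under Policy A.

Policy A (R − 36):
  V = 79
  R = 79 − 36 = 43
  C = 272 + 4·79 − 3·43 = 459

459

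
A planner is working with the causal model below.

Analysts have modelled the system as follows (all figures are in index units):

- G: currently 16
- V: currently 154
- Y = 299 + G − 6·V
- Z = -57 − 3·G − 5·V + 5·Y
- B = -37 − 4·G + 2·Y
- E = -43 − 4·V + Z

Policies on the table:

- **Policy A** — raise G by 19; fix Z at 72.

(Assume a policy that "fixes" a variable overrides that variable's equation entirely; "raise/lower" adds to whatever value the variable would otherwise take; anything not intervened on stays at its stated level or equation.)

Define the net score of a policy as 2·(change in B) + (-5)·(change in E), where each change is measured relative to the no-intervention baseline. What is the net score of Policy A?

Baseline:
  G = 16
  V = 154
  Y = 299 + 16 − 6·154 = -609
  Z = -57 − 3·16 − 5·154 + 5·(-609) = -3920
  B = -37 − 4·16 + 2·(-609) = -1319
  E = -43 − 4·154 + (-3920) = -4579
Policy A (G + 19, Z := 72):
  G = 16 + 19 = 35
  V = 154
  Y = 299 + 35 − 6·154 = -590
  Z = 72
  B = -37 − 4·35 + 2·(-590) = -1357
  E = -43 − 4·154 + 72 = -587
ΔB = -1357 − (-1319) = -38; ΔE = -587 − (-4579) = 3992
Score = 2·(-38) + (-5)·3992 = -20036

-20036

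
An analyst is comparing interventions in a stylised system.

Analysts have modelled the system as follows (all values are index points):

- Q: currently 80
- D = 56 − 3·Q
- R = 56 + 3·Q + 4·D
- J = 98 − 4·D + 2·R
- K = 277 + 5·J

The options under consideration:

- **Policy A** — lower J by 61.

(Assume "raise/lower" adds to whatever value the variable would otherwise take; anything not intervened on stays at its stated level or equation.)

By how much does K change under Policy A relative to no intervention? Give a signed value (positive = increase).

Baseline:
  Q = 80
  D = 56 − 3·80 = -184
  R = 56 + 3·80 + 4·(-184) = -440
  J = 98 − 4·(-184) + 2·(-440) = -46
  K = 277 + 5·(-46) = 47
Policy A (J − 61):
  Q = 80
  D = 56 − 3·80 = -184
  R = 56 + 3·80 + 4·(-184) = -440
  J = 98 − 4·(-184) + 2·(-440) (−61 from intervention) = -107
  K = 277 + 5·(-107) = -258
Change in K: -258 − 47 = -305

-305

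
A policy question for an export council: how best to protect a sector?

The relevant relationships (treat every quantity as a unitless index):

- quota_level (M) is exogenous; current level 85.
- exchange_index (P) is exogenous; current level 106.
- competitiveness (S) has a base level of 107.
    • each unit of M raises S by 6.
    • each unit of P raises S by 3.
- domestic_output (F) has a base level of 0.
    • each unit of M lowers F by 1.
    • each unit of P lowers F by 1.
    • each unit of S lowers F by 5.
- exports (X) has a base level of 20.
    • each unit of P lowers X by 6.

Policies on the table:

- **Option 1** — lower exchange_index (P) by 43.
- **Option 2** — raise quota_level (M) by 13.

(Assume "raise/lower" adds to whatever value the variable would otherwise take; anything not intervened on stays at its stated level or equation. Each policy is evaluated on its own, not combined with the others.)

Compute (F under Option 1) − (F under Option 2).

Option 1 (P − 43):
  M = 85
  P = 106 − 43 = 63
  S = 107 + 6·85 + 3·63 = 806
  F = 0 − 85 − 63 − 5·806 = -4178
Option 2 (M + 13):
  M = 85 + 13 = 98
  P = 106
  S = 107 + 6·98 + 3·106 = 1013
  F = 0 − 98 − 106 − 5·1013 = -5269
F: -4178 − (-5269) = 1091

1091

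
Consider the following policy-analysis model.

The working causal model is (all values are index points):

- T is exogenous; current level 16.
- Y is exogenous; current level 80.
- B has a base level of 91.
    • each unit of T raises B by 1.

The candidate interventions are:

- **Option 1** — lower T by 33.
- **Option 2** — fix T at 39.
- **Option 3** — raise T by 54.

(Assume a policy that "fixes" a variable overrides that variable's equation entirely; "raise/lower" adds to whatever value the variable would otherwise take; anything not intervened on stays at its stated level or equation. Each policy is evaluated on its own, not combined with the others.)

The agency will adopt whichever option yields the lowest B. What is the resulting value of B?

Option 1 (T − 33):
  T = 16 − 33 = -17
  B = 91 + (-17) = 74
Option 2 (T := 39):
  T = 39
  B = 91 + 39 = 130
Option 3 (T + 54):
  T = 16 + 54 = 70
  B = 91 + 70 = 161
Comparing — Option 1: B=74, Option 2: B=130, Option 3: B=161. Lowest is 74 (Option 1).

74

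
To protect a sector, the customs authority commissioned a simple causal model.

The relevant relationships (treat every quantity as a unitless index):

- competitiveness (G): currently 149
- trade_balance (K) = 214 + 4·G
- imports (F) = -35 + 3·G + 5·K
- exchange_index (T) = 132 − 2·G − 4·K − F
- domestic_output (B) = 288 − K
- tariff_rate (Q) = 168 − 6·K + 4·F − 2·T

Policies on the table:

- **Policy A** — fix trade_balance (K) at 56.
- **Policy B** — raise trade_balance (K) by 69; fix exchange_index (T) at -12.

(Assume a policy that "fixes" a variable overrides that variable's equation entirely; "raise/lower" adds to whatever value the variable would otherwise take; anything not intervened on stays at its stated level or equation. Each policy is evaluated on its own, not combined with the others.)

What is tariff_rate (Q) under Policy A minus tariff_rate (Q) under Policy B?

Policy A (K := 56):
  G = 149
  K = 56
  F = -35 + 3·149 + 5·56 = 692
  T = 132 − 2·149 − 4·56 − 692 = -1082
  Q = 168 − 6·56 + 4·692 − 2·(-1082) = 4764
Policy B (K + 69, T := -12):
  G = 149
  K = 214 + 4·149 (+69 from intervention) = 879
  F = -35 + 3·149 + 5·879 = 4807
  T = -12
  Q = 168 − 6·879 + 4·4807 − 2·(-12) = 14146
Q: 4764 − 14146 = -9382

-9382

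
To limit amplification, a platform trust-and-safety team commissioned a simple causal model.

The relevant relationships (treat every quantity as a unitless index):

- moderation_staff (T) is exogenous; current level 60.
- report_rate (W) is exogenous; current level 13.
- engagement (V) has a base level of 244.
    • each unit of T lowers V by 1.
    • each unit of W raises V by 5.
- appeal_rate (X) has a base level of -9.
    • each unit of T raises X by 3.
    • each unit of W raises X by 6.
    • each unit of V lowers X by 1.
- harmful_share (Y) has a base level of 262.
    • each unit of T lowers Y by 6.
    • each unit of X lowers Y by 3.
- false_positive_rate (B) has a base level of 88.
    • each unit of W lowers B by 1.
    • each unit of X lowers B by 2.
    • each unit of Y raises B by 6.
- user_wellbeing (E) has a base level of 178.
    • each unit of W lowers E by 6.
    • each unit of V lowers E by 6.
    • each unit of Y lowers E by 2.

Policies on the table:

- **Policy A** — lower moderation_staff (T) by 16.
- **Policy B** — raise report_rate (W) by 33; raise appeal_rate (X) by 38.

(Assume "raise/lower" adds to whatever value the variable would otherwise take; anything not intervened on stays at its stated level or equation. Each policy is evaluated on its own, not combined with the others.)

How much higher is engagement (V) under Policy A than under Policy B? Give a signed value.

Policy A (T − 16):
  T = 60 − 16 = 44
  W = 13
  V = 244 − 44 + 5·13 = 265
Policy B (W + 33, X + 38):
  T = 60
  W = 13 + 33 = 46
  V = 244 − 60 + 5·46 = 414
V: 265 − 414 = -149

-149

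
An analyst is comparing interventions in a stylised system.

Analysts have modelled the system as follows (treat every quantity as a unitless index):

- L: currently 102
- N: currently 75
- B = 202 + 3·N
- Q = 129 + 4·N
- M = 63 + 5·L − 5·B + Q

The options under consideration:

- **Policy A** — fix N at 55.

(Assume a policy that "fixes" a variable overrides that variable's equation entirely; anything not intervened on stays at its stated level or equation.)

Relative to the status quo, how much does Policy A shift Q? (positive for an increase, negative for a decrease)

-80

Baseline:
  N = 75
  Q = 129 + 4·75 = 429
Policy A (N := 55):
  N = 55
  Q = 129 + 4·55 = 349
Change in Q: 349 − 429 = -80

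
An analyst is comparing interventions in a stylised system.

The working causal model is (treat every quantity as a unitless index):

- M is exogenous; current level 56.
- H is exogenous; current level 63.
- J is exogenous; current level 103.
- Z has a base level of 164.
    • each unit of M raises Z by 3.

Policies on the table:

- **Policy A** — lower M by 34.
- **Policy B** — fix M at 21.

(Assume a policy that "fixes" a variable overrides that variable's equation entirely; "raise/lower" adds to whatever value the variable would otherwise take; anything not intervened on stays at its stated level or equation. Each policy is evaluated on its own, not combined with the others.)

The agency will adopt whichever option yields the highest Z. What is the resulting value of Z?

Policy A (M − 34):
  M = 56 − 34 = 22
  Z = 164 + 3·22 = 230
Policy B (M := 21):
  M = 21
  Z = 164 + 3·21 = 227
Comparing — Policy A: Z=230, Policy B: Z=227. Highest is 230 (Policy A).

230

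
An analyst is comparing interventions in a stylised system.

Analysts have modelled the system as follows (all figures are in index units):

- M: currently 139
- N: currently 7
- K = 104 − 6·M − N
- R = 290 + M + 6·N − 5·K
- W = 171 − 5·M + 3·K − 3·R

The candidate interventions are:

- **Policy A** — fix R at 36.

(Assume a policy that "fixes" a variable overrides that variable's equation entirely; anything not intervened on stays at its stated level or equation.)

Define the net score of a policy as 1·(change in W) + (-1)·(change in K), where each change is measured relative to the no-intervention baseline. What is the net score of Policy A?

Baseline:
  M = 139
  N = 7
  K = 104 − 6·139 − 7 = -737
  R = 290 + 139 + 6·7 − 5·(-737) = 4156
  W = 171 − 5·139 + 3·(-737) − 3·4156 = -15203
Policy A (R := 36):
  M = 139
  N = 7
  K = 104 − 6·139 − 7 = -737
  R = 36
  W = 171 − 5·139 + 3·(-737) − 3·36 = -2843
ΔW = -2843 − (-15203) = 12360; ΔK = -737 − (-737) = 0
Score = 1·12360 + (-1)·0 = 12360

12360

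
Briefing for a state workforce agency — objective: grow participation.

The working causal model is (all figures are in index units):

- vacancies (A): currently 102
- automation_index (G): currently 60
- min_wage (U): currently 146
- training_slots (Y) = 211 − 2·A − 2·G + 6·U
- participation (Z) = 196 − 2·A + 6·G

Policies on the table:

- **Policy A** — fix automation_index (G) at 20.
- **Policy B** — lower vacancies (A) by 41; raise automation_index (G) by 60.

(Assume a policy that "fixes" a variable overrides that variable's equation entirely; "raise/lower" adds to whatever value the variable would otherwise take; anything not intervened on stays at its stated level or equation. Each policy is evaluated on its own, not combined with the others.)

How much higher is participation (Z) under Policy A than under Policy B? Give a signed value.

Policy A (G := 20):
  A = 102
  G = 20
  Z = 196 − 2·102 + 6·20 = 112
Policy B (A − 41, G + 60):
  A = 102 − 41 = 61
  G = 60 + 60 = 120
  Z = 196 − 2·61 + 6·120 = 794
Z: 112 − 794 = -682

-682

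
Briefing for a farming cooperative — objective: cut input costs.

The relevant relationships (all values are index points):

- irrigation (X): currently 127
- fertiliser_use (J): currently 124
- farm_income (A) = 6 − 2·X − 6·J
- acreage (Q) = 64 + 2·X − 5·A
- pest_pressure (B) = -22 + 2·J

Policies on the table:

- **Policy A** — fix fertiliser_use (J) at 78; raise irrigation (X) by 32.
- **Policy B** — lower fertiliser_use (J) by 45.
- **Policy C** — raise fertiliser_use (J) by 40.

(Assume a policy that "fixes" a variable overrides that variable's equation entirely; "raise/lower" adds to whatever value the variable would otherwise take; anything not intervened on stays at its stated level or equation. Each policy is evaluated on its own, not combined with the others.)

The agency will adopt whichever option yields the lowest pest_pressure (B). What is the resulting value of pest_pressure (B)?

134

Policy A (J := 78, X + 32):
  J = 78
  B = -22 + 2·78 = 134
Policy B (J − 45):
  J = 124 − 45 = 79
  B = -22 + 2·79 = 136
Policy C (J + 40):
  J = 124 + 40 = 164
  B = -22 + 2·164 = 306
Comparing — Policy A: B=134, Policy B: B=136, Policy C: B=306. Lowest is 134 (Policy A).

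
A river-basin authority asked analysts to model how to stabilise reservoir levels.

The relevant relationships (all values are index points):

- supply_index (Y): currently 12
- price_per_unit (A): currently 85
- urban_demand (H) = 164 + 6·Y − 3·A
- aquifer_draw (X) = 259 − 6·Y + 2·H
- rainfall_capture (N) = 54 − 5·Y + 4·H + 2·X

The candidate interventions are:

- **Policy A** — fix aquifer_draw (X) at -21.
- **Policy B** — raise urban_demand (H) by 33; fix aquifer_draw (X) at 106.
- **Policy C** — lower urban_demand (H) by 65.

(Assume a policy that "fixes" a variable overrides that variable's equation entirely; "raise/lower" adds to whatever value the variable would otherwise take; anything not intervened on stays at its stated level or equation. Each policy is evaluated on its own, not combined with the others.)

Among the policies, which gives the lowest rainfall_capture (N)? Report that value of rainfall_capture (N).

Policy A (X := -21):
  Y = 12
  A = 85
  H = 164 + 6·12 − 3·85 = -19
  X = -21
  N = 54 − 5·12 + 4·(-19) + 2·(-21) = -124
Policy B (H + 33, X := 106):
  Y = 12
  A = 85
  H = 164 + 6·12 − 3·85 (+33 from intervention) = 14
  X = 106
  N = 54 − 5·12 + 4·14 + 2·106 = 262
Policy C (H − 65):
  Y = 12
  A = 85
  H = 164 + 6·12 − 3·85 (−65 from intervention) = -84
  X = 259 − 6·12 + 2·(-84) = 19
  N = 54 − 5·12 + 4·(-84) + 2·19 = -304
Comparing — Policy A: N=-124, Policy B: N=262, Policy C: N=-304. Lowest is -304 (Policy C).

-304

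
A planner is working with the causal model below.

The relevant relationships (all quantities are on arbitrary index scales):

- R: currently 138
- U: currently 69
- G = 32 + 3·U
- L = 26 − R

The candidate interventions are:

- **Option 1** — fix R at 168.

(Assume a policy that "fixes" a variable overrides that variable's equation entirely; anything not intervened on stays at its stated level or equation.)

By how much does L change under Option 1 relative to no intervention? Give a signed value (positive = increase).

Baseline:
  R = 138
  L = 26 − 138 = -112
Option 1 (R := 168):
  R = 168
  L = 26 − 168 = -142
Change in L: -142 − (-112) = -30

-30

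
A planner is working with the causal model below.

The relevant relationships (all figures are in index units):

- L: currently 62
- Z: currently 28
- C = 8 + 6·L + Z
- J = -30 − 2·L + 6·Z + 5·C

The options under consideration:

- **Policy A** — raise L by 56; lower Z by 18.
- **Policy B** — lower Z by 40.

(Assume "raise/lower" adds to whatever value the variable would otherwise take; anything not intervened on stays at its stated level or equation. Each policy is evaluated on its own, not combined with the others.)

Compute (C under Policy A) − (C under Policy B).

Policy A (L + 56, Z − 18):
  L = 62 + 56 = 118
  Z = 28 − 18 = 10
  C = 8 + 6·118 + 10 = 726
Policy B (Z − 40):
  L = 62
  Z = 28 − 40 = -12
  C = 8 + 6·62 + (-12) = 368
C: 726 − 368 = 358

358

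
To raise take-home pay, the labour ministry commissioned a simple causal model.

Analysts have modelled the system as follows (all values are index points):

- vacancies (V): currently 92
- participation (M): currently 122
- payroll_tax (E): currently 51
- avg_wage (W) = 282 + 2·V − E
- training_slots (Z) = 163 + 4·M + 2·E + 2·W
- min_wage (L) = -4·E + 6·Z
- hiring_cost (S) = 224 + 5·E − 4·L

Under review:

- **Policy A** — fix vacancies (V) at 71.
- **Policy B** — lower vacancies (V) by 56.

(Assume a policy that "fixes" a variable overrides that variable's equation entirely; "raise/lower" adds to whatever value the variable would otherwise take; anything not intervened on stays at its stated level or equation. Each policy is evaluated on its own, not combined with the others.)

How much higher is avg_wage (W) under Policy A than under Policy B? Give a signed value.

70

Policy A (V := 71):
  V = 71
  E = 51
  W = 282 + 2·71 − 51 = 373
Policy B (V − 56):
  V = 92 − 56 = 36
  E = 51
  W = 282 + 2·36 − 51 = 303
W: 373 − 303 = 70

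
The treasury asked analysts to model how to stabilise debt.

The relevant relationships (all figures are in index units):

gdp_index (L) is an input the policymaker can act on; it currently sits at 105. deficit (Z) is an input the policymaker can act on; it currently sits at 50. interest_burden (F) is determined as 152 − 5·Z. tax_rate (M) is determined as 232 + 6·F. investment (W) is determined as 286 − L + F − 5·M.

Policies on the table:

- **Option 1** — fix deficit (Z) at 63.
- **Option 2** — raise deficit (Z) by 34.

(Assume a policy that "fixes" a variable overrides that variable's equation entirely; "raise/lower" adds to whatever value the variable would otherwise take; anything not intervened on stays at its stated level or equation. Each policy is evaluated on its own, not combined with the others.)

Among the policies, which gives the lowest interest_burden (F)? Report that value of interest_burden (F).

-268

Option 1 (Z := 63):
  Z = 63
  F = 152 − 5·63 = -163
Option 2 (Z + 34):
  Z = 50 + 34 = 84
  F = 152 − 5·84 = -268
Comparing — Option 1: F=-163, Option 2: F=-268. Lowest is -268 (Option 2).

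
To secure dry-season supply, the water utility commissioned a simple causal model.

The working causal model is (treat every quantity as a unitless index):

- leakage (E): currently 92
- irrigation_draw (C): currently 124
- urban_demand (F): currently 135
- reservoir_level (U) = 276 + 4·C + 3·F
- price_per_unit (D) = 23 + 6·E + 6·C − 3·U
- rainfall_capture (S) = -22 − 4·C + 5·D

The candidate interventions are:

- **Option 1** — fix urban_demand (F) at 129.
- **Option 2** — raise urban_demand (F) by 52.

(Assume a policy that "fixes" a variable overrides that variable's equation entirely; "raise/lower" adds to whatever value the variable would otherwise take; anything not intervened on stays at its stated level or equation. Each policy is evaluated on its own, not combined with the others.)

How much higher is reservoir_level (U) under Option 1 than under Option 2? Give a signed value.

Option 1 (F := 129):
  C = 124
  F = 129
  U = 276 + 4·124 + 3·129 = 1159
Option 2 (F + 52):
  C = 124
  F = 135 + 52 = 187
  U = 276 + 4·124 + 3·187 = 1333
U: 1159 − 1333 = -174

-174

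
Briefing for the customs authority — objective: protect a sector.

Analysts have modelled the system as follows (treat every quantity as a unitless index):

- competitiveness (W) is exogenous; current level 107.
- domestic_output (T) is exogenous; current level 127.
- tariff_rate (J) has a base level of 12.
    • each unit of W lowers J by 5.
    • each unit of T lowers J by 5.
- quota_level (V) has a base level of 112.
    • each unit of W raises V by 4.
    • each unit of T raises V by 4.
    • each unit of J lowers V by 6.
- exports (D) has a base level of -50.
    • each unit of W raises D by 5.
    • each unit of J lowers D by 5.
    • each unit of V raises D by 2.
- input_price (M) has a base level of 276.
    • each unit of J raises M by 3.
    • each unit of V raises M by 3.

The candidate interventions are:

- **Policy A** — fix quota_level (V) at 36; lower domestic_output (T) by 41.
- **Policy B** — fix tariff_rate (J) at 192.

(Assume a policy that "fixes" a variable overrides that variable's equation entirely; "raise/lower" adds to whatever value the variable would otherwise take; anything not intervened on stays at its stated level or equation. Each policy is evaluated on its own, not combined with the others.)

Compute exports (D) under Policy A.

Policy A (V := 36, T − 41):
  W = 107
  T = 127 − 41 = 86
  J = 12 − 5·107 − 5·86 = -953
  V = 36
  D = -50 + 5·107 − 5·(-953) + 2·36 = 5322

5322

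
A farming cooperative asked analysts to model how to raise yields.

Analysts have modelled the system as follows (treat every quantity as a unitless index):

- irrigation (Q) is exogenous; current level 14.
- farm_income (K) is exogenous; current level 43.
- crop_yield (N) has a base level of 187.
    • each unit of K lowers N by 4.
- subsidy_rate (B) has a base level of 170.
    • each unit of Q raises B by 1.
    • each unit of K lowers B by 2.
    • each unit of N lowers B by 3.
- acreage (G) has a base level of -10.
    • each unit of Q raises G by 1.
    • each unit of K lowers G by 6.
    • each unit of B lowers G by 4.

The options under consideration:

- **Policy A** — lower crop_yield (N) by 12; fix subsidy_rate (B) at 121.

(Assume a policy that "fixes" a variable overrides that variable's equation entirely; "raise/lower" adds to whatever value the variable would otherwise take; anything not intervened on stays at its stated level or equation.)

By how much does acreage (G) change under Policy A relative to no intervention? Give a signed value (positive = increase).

Baseline:
  Q = 14
  K = 43
  N = 187 − 4·43 = 15
  B = 170 + 14 − 2·43 − 3·15 = 53
  G = -10 + 14 − 6·43 − 4·53 = -466
Policy A (N − 12, B := 121):
  Q = 14
  K = 43
  N = 187 − 4·43 (−12 from intervention) = 3
  B = 121
  G = -10 + 14 − 6·43 − 4·121 = -738
Change in G: -738 − (-466) = -272

-272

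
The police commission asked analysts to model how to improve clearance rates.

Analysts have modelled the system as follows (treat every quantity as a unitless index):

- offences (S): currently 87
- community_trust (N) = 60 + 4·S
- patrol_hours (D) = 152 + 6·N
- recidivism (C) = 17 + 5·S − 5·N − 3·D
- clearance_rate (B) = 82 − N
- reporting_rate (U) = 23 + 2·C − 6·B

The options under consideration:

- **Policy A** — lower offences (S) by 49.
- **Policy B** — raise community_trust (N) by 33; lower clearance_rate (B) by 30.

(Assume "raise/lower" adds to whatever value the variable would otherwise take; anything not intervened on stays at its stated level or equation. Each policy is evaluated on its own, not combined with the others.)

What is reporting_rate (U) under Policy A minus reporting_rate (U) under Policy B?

Policy A (S − 49):
  S = 87 − 49 = 38
  N = 60 + 4·38 = 212
  D = 152 + 6·212 = 1424
  C = 17 + 5·38 − 5·212 − 3·1424 = -5125
  B = 82 − 212 = -130
  U = 23 + 2·(-5125) − 6·(-130) = -9447
Policy B (N + 33, B − 30):
  S = 87
  N = 60 + 4·87 (+33 from intervention) = 441
  D = 152 + 6·441 = 2798
  C = 17 + 5·87 − 5·441 − 3·2798 = -10147
  B = 82 − 441 (−30 from intervention) = -389
  U = 23 + 2·(-10147) − 6·(-389) = -17937
U: -9447 − (-17937) = 8490

8490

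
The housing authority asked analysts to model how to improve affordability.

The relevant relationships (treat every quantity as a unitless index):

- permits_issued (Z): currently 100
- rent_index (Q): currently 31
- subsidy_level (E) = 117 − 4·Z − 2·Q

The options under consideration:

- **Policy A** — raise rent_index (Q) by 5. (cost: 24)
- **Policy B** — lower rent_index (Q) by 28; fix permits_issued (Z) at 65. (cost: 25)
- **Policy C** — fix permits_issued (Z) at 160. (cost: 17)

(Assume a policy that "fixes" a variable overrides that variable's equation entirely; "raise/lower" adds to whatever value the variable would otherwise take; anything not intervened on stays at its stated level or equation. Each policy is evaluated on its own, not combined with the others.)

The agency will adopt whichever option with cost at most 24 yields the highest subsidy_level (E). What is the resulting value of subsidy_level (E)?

-355

Policy A (Q + 5):
  Z = 100
  Q = 31 + 5 = 36
  E = 117 − 4·100 − 2·36 = -355
Policy C (Z := 160):
  Z = 160
  Q = 31
  E = 117 − 4·160 − 2·31 = -585
Comparing — Policy A: E=-355, Policy C: E=-585. Highest is -355 (Policy A).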